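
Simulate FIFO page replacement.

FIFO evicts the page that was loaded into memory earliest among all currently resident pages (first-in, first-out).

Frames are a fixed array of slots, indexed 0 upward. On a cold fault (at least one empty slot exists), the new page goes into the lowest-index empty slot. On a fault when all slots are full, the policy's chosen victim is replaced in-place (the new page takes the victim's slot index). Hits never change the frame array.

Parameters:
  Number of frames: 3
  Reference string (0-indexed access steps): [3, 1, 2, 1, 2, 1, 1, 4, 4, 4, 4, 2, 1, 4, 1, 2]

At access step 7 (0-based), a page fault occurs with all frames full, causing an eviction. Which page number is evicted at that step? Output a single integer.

Answer: 3

Derivation:
Step 0: ref 3 -> FAULT, frames=[3,-,-]
Step 1: ref 1 -> FAULT, frames=[3,1,-]
Step 2: ref 2 -> FAULT, frames=[3,1,2]
Step 3: ref 1 -> HIT, frames=[3,1,2]
Step 4: ref 2 -> HIT, frames=[3,1,2]
Step 5: ref 1 -> HIT, frames=[3,1,2]
Step 6: ref 1 -> HIT, frames=[3,1,2]
Step 7: ref 4 -> FAULT, evict 3, frames=[4,1,2]
At step 7: evicted page 3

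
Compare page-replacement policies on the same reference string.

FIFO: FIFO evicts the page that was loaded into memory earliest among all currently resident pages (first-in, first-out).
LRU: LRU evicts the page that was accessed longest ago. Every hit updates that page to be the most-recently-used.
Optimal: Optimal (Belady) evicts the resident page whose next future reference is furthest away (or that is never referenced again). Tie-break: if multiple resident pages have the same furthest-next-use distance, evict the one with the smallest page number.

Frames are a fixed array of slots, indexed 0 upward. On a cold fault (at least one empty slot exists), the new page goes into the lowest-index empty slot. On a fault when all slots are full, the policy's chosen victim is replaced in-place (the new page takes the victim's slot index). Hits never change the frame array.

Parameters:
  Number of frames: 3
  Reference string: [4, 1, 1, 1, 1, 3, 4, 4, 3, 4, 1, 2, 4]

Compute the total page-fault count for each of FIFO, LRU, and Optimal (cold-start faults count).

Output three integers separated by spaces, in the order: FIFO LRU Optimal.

--- FIFO ---
  step 0: ref 4 -> FAULT, frames=[4,-,-] (faults so far: 1)
  step 1: ref 1 -> FAULT, frames=[4,1,-] (faults so far: 2)
  step 2: ref 1 -> HIT, frames=[4,1,-] (faults so far: 2)
  step 3: ref 1 -> HIT, frames=[4,1,-] (faults so far: 2)
  step 4: ref 1 -> HIT, frames=[4,1,-] (faults so far: 2)
  step 5: ref 3 -> FAULT, frames=[4,1,3] (faults so far: 3)
  step 6: ref 4 -> HIT, frames=[4,1,3] (faults so far: 3)
  step 7: ref 4 -> HIT, frames=[4,1,3] (faults so far: 3)
  step 8: ref 3 -> HIT, frames=[4,1,3] (faults so far: 3)
  step 9: ref 4 -> HIT, frames=[4,1,3] (faults so far: 3)
  step 10: ref 1 -> HIT, frames=[4,1,3] (faults so far: 3)
  step 11: ref 2 -> FAULT, evict 4, frames=[2,1,3] (faults so far: 4)
  step 12: ref 4 -> FAULT, evict 1, frames=[2,4,3] (faults so far: 5)
  FIFO total faults: 5
--- LRU ---
  step 0: ref 4 -> FAULT, frames=[4,-,-] (faults so far: 1)
  step 1: ref 1 -> FAULT, frames=[4,1,-] (faults so far: 2)
  step 2: ref 1 -> HIT, frames=[4,1,-] (faults so far: 2)
  step 3: ref 1 -> HIT, frames=[4,1,-] (faults so far: 2)
  step 4: ref 1 -> HIT, frames=[4,1,-] (faults so far: 2)
  step 5: ref 3 -> FAULT, frames=[4,1,3] (faults so far: 3)
  step 6: ref 4 -> HIT, frames=[4,1,3] (faults so far: 3)
  step 7: ref 4 -> HIT, frames=[4,1,3] (faults so far: 3)
  step 8: ref 3 -> HIT, frames=[4,1,3] (faults so far: 3)
  step 9: ref 4 -> HIT, frames=[4,1,3] (faults so far: 3)
  step 10: ref 1 -> HIT, frames=[4,1,3] (faults so far: 3)
  step 11: ref 2 -> FAULT, evict 3, frames=[4,1,2] (faults so far: 4)
  step 12: ref 4 -> HIT, frames=[4,1,2] (faults so far: 4)
  LRU total faults: 4
--- Optimal ---
  step 0: ref 4 -> FAULT, frames=[4,-,-] (faults so far: 1)
  step 1: ref 1 -> FAULT, frames=[4,1,-] (faults so far: 2)
  step 2: ref 1 -> HIT, frames=[4,1,-] (faults so far: 2)
  step 3: ref 1 -> HIT, frames=[4,1,-] (faults so far: 2)
  step 4: ref 1 -> HIT, frames=[4,1,-] (faults so far: 2)
  step 5: ref 3 -> FAULT, frames=[4,1,3] (faults so far: 3)
  step 6: ref 4 -> HIT, frames=[4,1,3] (faults so far: 3)
  step 7: ref 4 -> HIT, frames=[4,1,3] (faults so far: 3)
  step 8: ref 3 -> HIT, frames=[4,1,3] (faults so far: 3)
  step 9: ref 4 -> HIT, frames=[4,1,3] (faults so far: 3)
  step 10: ref 1 -> HIT, frames=[4,1,3] (faults so far: 3)
  step 11: ref 2 -> FAULT, evict 1, frames=[4,2,3] (faults so far: 4)
  step 12: ref 4 -> HIT, frames=[4,2,3] (faults so far: 4)
  Optimal total faults: 4

Answer: 5 4 4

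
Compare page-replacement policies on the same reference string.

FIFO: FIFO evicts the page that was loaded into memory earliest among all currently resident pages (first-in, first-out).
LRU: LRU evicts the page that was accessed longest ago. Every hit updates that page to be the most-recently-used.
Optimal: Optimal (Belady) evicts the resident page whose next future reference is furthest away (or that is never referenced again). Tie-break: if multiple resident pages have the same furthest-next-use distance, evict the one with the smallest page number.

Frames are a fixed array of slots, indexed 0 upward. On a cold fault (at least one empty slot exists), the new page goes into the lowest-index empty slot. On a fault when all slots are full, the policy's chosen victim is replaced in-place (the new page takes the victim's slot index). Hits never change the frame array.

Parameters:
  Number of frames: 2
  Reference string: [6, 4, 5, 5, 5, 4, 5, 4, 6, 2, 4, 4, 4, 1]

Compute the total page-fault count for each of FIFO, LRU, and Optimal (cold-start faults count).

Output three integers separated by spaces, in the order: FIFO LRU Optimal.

--- FIFO ---
  step 0: ref 6 -> FAULT, frames=[6,-] (faults so far: 1)
  step 1: ref 4 -> FAULT, frames=[6,4] (faults so far: 2)
  step 2: ref 5 -> FAULT, evict 6, frames=[5,4] (faults so far: 3)
  step 3: ref 5 -> HIT, frames=[5,4] (faults so far: 3)
  step 4: ref 5 -> HIT, frames=[5,4] (faults so far: 3)
  step 5: ref 4 -> HIT, frames=[5,4] (faults so far: 3)
  step 6: ref 5 -> HIT, frames=[5,4] (faults so far: 3)
  step 7: ref 4 -> HIT, frames=[5,4] (faults so far: 3)
  step 8: ref 6 -> FAULT, evict 4, frames=[5,6] (faults so far: 4)
  step 9: ref 2 -> FAULT, evict 5, frames=[2,6] (faults so far: 5)
  step 10: ref 4 -> FAULT, evict 6, frames=[2,4] (faults so far: 6)
  step 11: ref 4 -> HIT, frames=[2,4] (faults so far: 6)
  step 12: ref 4 -> HIT, frames=[2,4] (faults so far: 6)
  step 13: ref 1 -> FAULT, evict 2, frames=[1,4] (faults so far: 7)
  FIFO total faults: 7
--- LRU ---
  step 0: ref 6 -> FAULT, frames=[6,-] (faults so far: 1)
  step 1: ref 4 -> FAULT, frames=[6,4] (faults so far: 2)
  step 2: ref 5 -> FAULT, evict 6, frames=[5,4] (faults so far: 3)
  step 3: ref 5 -> HIT, frames=[5,4] (faults so far: 3)
  step 4: ref 5 -> HIT, frames=[5,4] (faults so far: 3)
  step 5: ref 4 -> HIT, frames=[5,4] (faults so far: 3)
  step 6: ref 5 -> HIT, frames=[5,4] (faults so far: 3)
  step 7: ref 4 -> HIT, frames=[5,4] (faults so far: 3)
  step 8: ref 6 -> FAULT, evict 5, frames=[6,4] (faults so far: 4)
  step 9: ref 2 -> FAULT, evict 4, frames=[6,2] (faults so far: 5)
  step 10: ref 4 -> FAULT, evict 6, frames=[4,2] (faults so far: 6)
  step 11: ref 4 -> HIT, frames=[4,2] (faults so far: 6)
  step 12: ref 4 -> HIT, frames=[4,2] (faults so far: 6)
  step 13: ref 1 -> FAULT, evict 2, frames=[4,1] (faults so far: 7)
  LRU total faults: 7
--- Optimal ---
  step 0: ref 6 -> FAULT, frames=[6,-] (faults so far: 1)
  step 1: ref 4 -> FAULT, frames=[6,4] (faults so far: 2)
  step 2: ref 5 -> FAULT, evict 6, frames=[5,4] (faults so far: 3)
  step 3: ref 5 -> HIT, frames=[5,4] (faults so far: 3)
  step 4: ref 5 -> HIT, frames=[5,4] (faults so far: 3)
  step 5: ref 4 -> HIT, frames=[5,4] (faults so far: 3)
  step 6: ref 5 -> HIT, frames=[5,4] (faults so far: 3)
  step 7: ref 4 -> HIT, frames=[5,4] (faults so far: 3)
  step 8: ref 6 -> FAULT, evict 5, frames=[6,4] (faults so far: 4)
  step 9: ref 2 -> FAULT, evict 6, frames=[2,4] (faults so far: 5)
  step 10: ref 4 -> HIT, frames=[2,4] (faults so far: 5)
  step 11: ref 4 -> HIT, frames=[2,4] (faults so far: 5)
  step 12: ref 4 -> HIT, frames=[2,4] (faults so far: 5)
  step 13: ref 1 -> FAULT, evict 2, frames=[1,4] (faults so far: 6)
  Optimal total faults: 6

Answer: 7 7 6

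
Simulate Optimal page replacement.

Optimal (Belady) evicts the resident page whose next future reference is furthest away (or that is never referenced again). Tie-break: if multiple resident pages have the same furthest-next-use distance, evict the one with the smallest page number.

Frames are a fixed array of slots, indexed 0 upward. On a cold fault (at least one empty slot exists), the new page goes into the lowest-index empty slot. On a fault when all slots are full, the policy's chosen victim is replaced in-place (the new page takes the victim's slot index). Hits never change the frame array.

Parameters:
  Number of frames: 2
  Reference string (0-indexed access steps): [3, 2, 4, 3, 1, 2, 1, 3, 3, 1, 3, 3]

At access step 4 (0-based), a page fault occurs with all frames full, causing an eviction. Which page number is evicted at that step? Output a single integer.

Answer: 4

Derivation:
Step 0: ref 3 -> FAULT, frames=[3,-]
Step 1: ref 2 -> FAULT, frames=[3,2]
Step 2: ref 4 -> FAULT, evict 2, frames=[3,4]
Step 3: ref 3 -> HIT, frames=[3,4]
Step 4: ref 1 -> FAULT, evict 4, frames=[3,1]
At step 4: evicted page 4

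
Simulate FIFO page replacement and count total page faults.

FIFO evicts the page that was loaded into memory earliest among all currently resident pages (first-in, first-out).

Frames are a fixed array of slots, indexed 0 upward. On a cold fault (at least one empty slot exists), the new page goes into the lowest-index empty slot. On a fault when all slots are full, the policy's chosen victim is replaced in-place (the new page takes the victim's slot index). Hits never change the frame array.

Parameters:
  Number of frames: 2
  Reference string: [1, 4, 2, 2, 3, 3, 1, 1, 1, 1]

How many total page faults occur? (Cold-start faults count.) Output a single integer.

Step 0: ref 1 → FAULT, frames=[1,-]
Step 1: ref 4 → FAULT, frames=[1,4]
Step 2: ref 2 → FAULT (evict 1), frames=[2,4]
Step 3: ref 2 → HIT, frames=[2,4]
Step 4: ref 3 → FAULT (evict 4), frames=[2,3]
Step 5: ref 3 → HIT, frames=[2,3]
Step 6: ref 1 → FAULT (evict 2), frames=[1,3]
Step 7: ref 1 → HIT, frames=[1,3]
Step 8: ref 1 → HIT, frames=[1,3]
Step 9: ref 1 → HIT, frames=[1,3]
Total faults: 5

Answer: 5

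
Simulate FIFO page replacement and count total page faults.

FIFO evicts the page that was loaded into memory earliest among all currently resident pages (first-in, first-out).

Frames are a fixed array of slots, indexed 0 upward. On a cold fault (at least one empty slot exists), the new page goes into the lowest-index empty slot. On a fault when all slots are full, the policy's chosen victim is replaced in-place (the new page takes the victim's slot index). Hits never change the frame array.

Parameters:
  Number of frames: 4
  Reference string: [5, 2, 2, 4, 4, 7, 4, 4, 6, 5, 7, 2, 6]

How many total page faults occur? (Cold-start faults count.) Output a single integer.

Step 0: ref 5 → FAULT, frames=[5,-,-,-]
Step 1: ref 2 → FAULT, frames=[5,2,-,-]
Step 2: ref 2 → HIT, frames=[5,2,-,-]
Step 3: ref 4 → FAULT, frames=[5,2,4,-]
Step 4: ref 4 → HIT, frames=[5,2,4,-]
Step 5: ref 7 → FAULT, frames=[5,2,4,7]
Step 6: ref 4 → HIT, frames=[5,2,4,7]
Step 7: ref 4 → HIT, frames=[5,2,4,7]
Step 8: ref 6 → FAULT (evict 5), frames=[6,2,4,7]
Step 9: ref 5 → FAULT (evict 2), frames=[6,5,4,7]
Step 10: ref 7 → HIT, frames=[6,5,4,7]
Step 11: ref 2 → FAULT (evict 4), frames=[6,5,2,7]
Step 12: ref 6 → HIT, frames=[6,5,2,7]
Total faults: 7

Answer: 7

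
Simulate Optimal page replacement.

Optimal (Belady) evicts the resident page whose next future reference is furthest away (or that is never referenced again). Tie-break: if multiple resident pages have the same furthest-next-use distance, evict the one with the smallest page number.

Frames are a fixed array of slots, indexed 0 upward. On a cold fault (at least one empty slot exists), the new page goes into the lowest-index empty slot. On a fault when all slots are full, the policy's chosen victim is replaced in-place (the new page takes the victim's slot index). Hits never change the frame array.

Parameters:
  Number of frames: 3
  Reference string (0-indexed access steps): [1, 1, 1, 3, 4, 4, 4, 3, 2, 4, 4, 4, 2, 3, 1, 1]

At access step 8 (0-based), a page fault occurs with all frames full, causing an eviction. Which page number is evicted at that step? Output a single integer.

Step 0: ref 1 -> FAULT, frames=[1,-,-]
Step 1: ref 1 -> HIT, frames=[1,-,-]
Step 2: ref 1 -> HIT, frames=[1,-,-]
Step 3: ref 3 -> FAULT, frames=[1,3,-]
Step 4: ref 4 -> FAULT, frames=[1,3,4]
Step 5: ref 4 -> HIT, frames=[1,3,4]
Step 6: ref 4 -> HIT, frames=[1,3,4]
Step 7: ref 3 -> HIT, frames=[1,3,4]
Step 8: ref 2 -> FAULT, evict 1, frames=[2,3,4]
At step 8: evicted page 1

Answer: 1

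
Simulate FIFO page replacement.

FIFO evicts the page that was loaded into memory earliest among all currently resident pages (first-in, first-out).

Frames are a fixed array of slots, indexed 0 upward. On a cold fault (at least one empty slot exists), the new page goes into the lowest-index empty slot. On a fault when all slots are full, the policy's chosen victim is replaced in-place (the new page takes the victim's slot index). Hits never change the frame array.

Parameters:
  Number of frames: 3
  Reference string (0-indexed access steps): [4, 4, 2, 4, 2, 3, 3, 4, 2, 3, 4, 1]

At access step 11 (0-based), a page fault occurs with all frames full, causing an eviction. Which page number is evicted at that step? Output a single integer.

Step 0: ref 4 -> FAULT, frames=[4,-,-]
Step 1: ref 4 -> HIT, frames=[4,-,-]
Step 2: ref 2 -> FAULT, frames=[4,2,-]
Step 3: ref 4 -> HIT, frames=[4,2,-]
Step 4: ref 2 -> HIT, frames=[4,2,-]
Step 5: ref 3 -> FAULT, frames=[4,2,3]
Step 6: ref 3 -> HIT, frames=[4,2,3]
Step 7: ref 4 -> HIT, frames=[4,2,3]
Step 8: ref 2 -> HIT, frames=[4,2,3]
Step 9: ref 3 -> HIT, frames=[4,2,3]
Step 10: ref 4 -> HIT, frames=[4,2,3]
Step 11: ref 1 -> FAULT, evict 4, frames=[1,2,3]
At step 11: evicted page 4

Answer: 4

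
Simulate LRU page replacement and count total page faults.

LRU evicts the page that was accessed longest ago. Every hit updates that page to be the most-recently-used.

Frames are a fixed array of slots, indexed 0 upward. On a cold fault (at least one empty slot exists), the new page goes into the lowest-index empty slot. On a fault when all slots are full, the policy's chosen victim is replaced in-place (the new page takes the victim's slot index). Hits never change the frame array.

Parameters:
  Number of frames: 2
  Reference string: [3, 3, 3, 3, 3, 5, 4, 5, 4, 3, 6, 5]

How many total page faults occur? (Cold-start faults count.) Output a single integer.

Step 0: ref 3 → FAULT, frames=[3,-]
Step 1: ref 3 → HIT, frames=[3,-]
Step 2: ref 3 → HIT, frames=[3,-]
Step 3: ref 3 → HIT, frames=[3,-]
Step 4: ref 3 → HIT, frames=[3,-]
Step 5: ref 5 → FAULT, frames=[3,5]
Step 6: ref 4 → FAULT (evict 3), frames=[4,5]
Step 7: ref 5 → HIT, frames=[4,5]
Step 8: ref 4 → HIT, frames=[4,5]
Step 9: ref 3 → FAULT (evict 5), frames=[4,3]
Step 10: ref 6 → FAULT (evict 4), frames=[6,3]
Step 11: ref 5 → FAULT (evict 3), frames=[6,5]
Total faults: 6

Answer: 6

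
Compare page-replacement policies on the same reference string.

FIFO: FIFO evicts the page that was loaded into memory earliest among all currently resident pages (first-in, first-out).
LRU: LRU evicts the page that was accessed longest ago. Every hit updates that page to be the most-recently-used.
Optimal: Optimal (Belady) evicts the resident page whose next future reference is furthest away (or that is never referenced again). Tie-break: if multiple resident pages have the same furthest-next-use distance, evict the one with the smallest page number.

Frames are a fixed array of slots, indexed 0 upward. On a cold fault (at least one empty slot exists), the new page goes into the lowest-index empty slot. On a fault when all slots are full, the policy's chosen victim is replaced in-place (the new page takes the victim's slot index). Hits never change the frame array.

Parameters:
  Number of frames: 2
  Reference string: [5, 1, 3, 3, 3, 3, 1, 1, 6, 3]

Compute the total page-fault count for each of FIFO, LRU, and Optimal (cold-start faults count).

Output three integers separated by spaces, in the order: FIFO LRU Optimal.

Answer: 4 5 4

Derivation:
--- FIFO ---
  step 0: ref 5 -> FAULT, frames=[5,-] (faults so far: 1)
  step 1: ref 1 -> FAULT, frames=[5,1] (faults so far: 2)
  step 2: ref 3 -> FAULT, evict 5, frames=[3,1] (faults so far: 3)
  step 3: ref 3 -> HIT, frames=[3,1] (faults so far: 3)
  step 4: ref 3 -> HIT, frames=[3,1] (faults so far: 3)
  step 5: ref 3 -> HIT, frames=[3,1] (faults so far: 3)
  step 6: ref 1 -> HIT, frames=[3,1] (faults so far: 3)
  step 7: ref 1 -> HIT, frames=[3,1] (faults so far: 3)
  step 8: ref 6 -> FAULT, evict 1, frames=[3,6] (faults so far: 4)
  step 9: ref 3 -> HIT, frames=[3,6] (faults so far: 4)
  FIFO total faults: 4
--- LRU ---
  step 0: ref 5 -> FAULT, frames=[5,-] (faults so far: 1)
  step 1: ref 1 -> FAULT, frames=[5,1] (faults so far: 2)
  step 2: ref 3 -> FAULT, evict 5, frames=[3,1] (faults so far: 3)
  step 3: ref 3 -> HIT, frames=[3,1] (faults so far: 3)
  step 4: ref 3 -> HIT, frames=[3,1] (faults so far: 3)
  step 5: ref 3 -> HIT, frames=[3,1] (faults so far: 3)
  step 6: ref 1 -> HIT, frames=[3,1] (faults so far: 3)
  step 7: ref 1 -> HIT, frames=[3,1] (faults so far: 3)
  step 8: ref 6 -> FAULT, evict 3, frames=[6,1] (faults so far: 4)
  step 9: ref 3 -> FAULT, evict 1, frames=[6,3] (faults so far: 5)
  LRU total faults: 5
--- Optimal ---
  step 0: ref 5 -> FAULT, frames=[5,-] (faults so far: 1)
  step 1: ref 1 -> FAULT, frames=[5,1] (faults so far: 2)
  step 2: ref 3 -> FAULT, evict 5, frames=[3,1] (faults so far: 3)
  step 3: ref 3 -> HIT, frames=[3,1] (faults so far: 3)
  step 4: ref 3 -> HIT, frames=[3,1] (faults so far: 3)
  step 5: ref 3 -> HIT, frames=[3,1] (faults so far: 3)
  step 6: ref 1 -> HIT, frames=[3,1] (faults so far: 3)
  step 7: ref 1 -> HIT, frames=[3,1] (faults so far: 3)
  step 8: ref 6 -> FAULT, evict 1, frames=[3,6] (faults so far: 4)
  step 9: ref 3 -> HIT, frames=[3,6] (faults so far: 4)
  Optimal total faults: 4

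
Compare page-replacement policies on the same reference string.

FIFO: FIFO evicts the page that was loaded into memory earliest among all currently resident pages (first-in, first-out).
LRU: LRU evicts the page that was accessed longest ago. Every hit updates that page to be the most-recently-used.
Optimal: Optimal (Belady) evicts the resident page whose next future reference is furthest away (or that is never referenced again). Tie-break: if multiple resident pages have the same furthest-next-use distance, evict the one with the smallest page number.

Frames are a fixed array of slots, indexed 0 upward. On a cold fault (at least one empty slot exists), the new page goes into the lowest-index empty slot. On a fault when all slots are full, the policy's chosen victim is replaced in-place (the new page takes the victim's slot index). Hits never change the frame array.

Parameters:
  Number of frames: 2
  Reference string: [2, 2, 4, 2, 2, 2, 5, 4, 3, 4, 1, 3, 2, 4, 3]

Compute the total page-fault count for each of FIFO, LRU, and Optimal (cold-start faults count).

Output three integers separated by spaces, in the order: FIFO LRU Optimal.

--- FIFO ---
  step 0: ref 2 -> FAULT, frames=[2,-] (faults so far: 1)
  step 1: ref 2 -> HIT, frames=[2,-] (faults so far: 1)
  step 2: ref 4 -> FAULT, frames=[2,4] (faults so far: 2)
  step 3: ref 2 -> HIT, frames=[2,4] (faults so far: 2)
  step 4: ref 2 -> HIT, frames=[2,4] (faults so far: 2)
  step 5: ref 2 -> HIT, frames=[2,4] (faults so far: 2)
  step 6: ref 5 -> FAULT, evict 2, frames=[5,4] (faults so far: 3)
  step 7: ref 4 -> HIT, frames=[5,4] (faults so far: 3)
  step 8: ref 3 -> FAULT, evict 4, frames=[5,3] (faults so far: 4)
  step 9: ref 4 -> FAULT, evict 5, frames=[4,3] (faults so far: 5)
  step 10: ref 1 -> FAULT, evict 3, frames=[4,1] (faults so far: 6)
  step 11: ref 3 -> FAULT, evict 4, frames=[3,1] (faults so far: 7)
  step 12: ref 2 -> FAULT, evict 1, frames=[3,2] (faults so far: 8)
  step 13: ref 4 -> FAULT, evict 3, frames=[4,2] (faults so far: 9)
  step 14: ref 3 -> FAULT, evict 2, frames=[4,3] (faults so far: 10)
  FIFO total faults: 10
--- LRU ---
  step 0: ref 2 -> FAULT, frames=[2,-] (faults so far: 1)
  step 1: ref 2 -> HIT, frames=[2,-] (faults so far: 1)
  step 2: ref 4 -> FAULT, frames=[2,4] (faults so far: 2)
  step 3: ref 2 -> HIT, frames=[2,4] (faults so far: 2)
  step 4: ref 2 -> HIT, frames=[2,4] (faults so far: 2)
  step 5: ref 2 -> HIT, frames=[2,4] (faults so far: 2)
  step 6: ref 5 -> FAULT, evict 4, frames=[2,5] (faults so far: 3)
  step 7: ref 4 -> FAULT, evict 2, frames=[4,5] (faults so far: 4)
  step 8: ref 3 -> FAULT, evict 5, frames=[4,3] (faults so far: 5)
  step 9: ref 4 -> HIT, frames=[4,3] (faults so far: 5)
  step 10: ref 1 -> FAULT, evict 3, frames=[4,1] (faults so far: 6)
  step 11: ref 3 -> FAULT, evict 4, frames=[3,1] (faults so far: 7)
  step 12: ref 2 -> FAULT, evict 1, frames=[3,2] (faults so far: 8)
  step 13: ref 4 -> FAULT, evict 3, frames=[4,2] (faults so far: 9)
  step 14: ref 3 -> FAULT, evict 2, frames=[4,3] (faults so far: 10)
  LRU total faults: 10
--- Optimal ---
  step 0: ref 2 -> FAULT, frames=[2,-] (faults so far: 1)
  step 1: ref 2 -> HIT, frames=[2,-] (faults so far: 1)
  step 2: ref 4 -> FAULT, frames=[2,4] (faults so far: 2)
  step 3: ref 2 -> HIT, frames=[2,4] (faults so far: 2)
  step 4: ref 2 -> HIT, frames=[2,4] (faults so far: 2)
  step 5: ref 2 -> HIT, frames=[2,4] (faults so far: 2)
  step 6: ref 5 -> FAULT, evict 2, frames=[5,4] (faults so far: 3)
  step 7: ref 4 -> HIT, frames=[5,4] (faults so far: 3)
  step 8: ref 3 -> FAULT, evict 5, frames=[3,4] (faults so far: 4)
  step 9: ref 4 -> HIT, frames=[3,4] (faults so far: 4)
  step 10: ref 1 -> FAULT, evict 4, frames=[3,1] (faults so far: 5)
  step 11: ref 3 -> HIT, frames=[3,1] (faults so far: 5)
  step 12: ref 2 -> FAULT, evict 1, frames=[3,2] (faults so far: 6)
  step 13: ref 4 -> FAULT, evict 2, frames=[3,4] (faults so far: 7)
  step 14: ref 3 -> HIT, frames=[3,4] (faults so far: 7)
  Optimal total faults: 7

Answer: 10 10 7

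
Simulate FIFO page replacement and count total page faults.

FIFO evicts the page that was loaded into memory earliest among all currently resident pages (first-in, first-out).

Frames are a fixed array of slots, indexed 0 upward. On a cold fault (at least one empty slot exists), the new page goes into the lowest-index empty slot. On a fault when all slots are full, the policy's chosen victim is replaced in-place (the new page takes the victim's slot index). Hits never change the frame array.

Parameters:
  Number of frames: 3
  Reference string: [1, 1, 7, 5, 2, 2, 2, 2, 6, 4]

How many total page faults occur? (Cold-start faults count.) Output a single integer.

Step 0: ref 1 → FAULT, frames=[1,-,-]
Step 1: ref 1 → HIT, frames=[1,-,-]
Step 2: ref 7 → FAULT, frames=[1,7,-]
Step 3: ref 5 → FAULT, frames=[1,7,5]
Step 4: ref 2 → FAULT (evict 1), frames=[2,7,5]
Step 5: ref 2 → HIT, frames=[2,7,5]
Step 6: ref 2 → HIT, frames=[2,7,5]
Step 7: ref 2 → HIT, frames=[2,7,5]
Step 8: ref 6 → FAULT (evict 7), frames=[2,6,5]
Step 9: ref 4 → FAULT (evict 5), frames=[2,6,4]
Total faults: 6

Answer: 6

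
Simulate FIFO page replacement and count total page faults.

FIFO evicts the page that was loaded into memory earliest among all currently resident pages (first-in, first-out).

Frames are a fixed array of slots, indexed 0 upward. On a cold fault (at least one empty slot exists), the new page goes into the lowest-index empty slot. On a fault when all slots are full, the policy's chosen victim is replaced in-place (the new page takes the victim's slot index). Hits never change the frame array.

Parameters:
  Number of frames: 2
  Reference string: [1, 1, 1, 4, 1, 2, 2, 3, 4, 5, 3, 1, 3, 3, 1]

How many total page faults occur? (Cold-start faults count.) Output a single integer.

Answer: 8

Derivation:
Step 0: ref 1 → FAULT, frames=[1,-]
Step 1: ref 1 → HIT, frames=[1,-]
Step 2: ref 1 → HIT, frames=[1,-]
Step 3: ref 4 → FAULT, frames=[1,4]
Step 4: ref 1 → HIT, frames=[1,4]
Step 5: ref 2 → FAULT (evict 1), frames=[2,4]
Step 6: ref 2 → HIT, frames=[2,4]
Step 7: ref 3 → FAULT (evict 4), frames=[2,3]
Step 8: ref 4 → FAULT (evict 2), frames=[4,3]
Step 9: ref 5 → FAULT (evict 3), frames=[4,5]
Step 10: ref 3 → FAULT (evict 4), frames=[3,5]
Step 11: ref 1 → FAULT (evict 5), frames=[3,1]
Step 12: ref 3 → HIT, frames=[3,1]
Step 13: ref 3 → HIT, frames=[3,1]
Step 14: ref 1 → HIT, frames=[3,1]
Total faults: 8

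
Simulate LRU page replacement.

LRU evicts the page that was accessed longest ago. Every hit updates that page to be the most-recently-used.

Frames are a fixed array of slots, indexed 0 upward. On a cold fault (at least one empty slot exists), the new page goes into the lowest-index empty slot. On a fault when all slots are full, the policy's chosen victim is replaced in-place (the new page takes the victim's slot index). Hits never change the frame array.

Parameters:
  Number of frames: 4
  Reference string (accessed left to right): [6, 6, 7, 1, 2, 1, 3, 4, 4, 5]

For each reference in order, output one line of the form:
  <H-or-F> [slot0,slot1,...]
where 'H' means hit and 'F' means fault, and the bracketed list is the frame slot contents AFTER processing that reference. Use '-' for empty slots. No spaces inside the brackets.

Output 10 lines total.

F [6,-,-,-]
H [6,-,-,-]
F [6,7,-,-]
F [6,7,1,-]
F [6,7,1,2]
H [6,7,1,2]
F [3,7,1,2]
F [3,4,1,2]
H [3,4,1,2]
F [3,4,1,5]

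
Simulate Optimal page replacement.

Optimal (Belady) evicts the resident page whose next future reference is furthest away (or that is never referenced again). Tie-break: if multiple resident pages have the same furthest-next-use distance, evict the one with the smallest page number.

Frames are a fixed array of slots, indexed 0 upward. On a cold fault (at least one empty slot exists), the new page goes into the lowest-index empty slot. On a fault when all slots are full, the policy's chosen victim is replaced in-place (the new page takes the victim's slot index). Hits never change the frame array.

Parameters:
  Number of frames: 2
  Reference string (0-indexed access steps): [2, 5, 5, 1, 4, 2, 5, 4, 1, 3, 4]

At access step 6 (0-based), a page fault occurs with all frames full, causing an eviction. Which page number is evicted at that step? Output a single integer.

Answer: 2

Derivation:
Step 0: ref 2 -> FAULT, frames=[2,-]
Step 1: ref 5 -> FAULT, frames=[2,5]
Step 2: ref 5 -> HIT, frames=[2,5]
Step 3: ref 1 -> FAULT, evict 5, frames=[2,1]
Step 4: ref 4 -> FAULT, evict 1, frames=[2,4]
Step 5: ref 2 -> HIT, frames=[2,4]
Step 6: ref 5 -> FAULT, evict 2, frames=[5,4]
At step 6: evicted page 2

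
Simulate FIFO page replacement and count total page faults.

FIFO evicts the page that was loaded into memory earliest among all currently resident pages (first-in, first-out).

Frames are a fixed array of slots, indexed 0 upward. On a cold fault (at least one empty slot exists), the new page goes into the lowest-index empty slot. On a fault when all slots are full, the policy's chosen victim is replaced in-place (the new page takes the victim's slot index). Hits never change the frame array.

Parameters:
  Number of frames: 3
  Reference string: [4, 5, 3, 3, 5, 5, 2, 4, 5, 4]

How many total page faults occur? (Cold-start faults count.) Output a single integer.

Answer: 6

Derivation:
Step 0: ref 4 → FAULT, frames=[4,-,-]
Step 1: ref 5 → FAULT, frames=[4,5,-]
Step 2: ref 3 → FAULT, frames=[4,5,3]
Step 3: ref 3 → HIT, frames=[4,5,3]
Step 4: ref 5 → HIT, frames=[4,5,3]
Step 5: ref 5 → HIT, frames=[4,5,3]
Step 6: ref 2 → FAULT (evict 4), frames=[2,5,3]
Step 7: ref 4 → FAULT (evict 5), frames=[2,4,3]
Step 8: ref 5 → FAULT (evict 3), frames=[2,4,5]
Step 9: ref 4 → HIT, frames=[2,4,5]
Total faults: 6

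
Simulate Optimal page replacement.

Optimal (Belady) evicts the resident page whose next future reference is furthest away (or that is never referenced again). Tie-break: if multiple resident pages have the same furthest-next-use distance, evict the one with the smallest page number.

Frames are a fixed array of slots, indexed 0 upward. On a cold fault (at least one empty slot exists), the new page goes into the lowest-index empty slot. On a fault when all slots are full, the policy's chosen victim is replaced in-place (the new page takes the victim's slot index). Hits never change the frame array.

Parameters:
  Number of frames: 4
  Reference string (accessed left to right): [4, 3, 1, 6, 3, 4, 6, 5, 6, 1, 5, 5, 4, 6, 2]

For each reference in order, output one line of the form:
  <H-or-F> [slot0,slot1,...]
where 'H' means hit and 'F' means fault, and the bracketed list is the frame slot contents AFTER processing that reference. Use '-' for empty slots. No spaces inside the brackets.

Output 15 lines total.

F [4,-,-,-]
F [4,3,-,-]
F [4,3,1,-]
F [4,3,1,6]
H [4,3,1,6]
H [4,3,1,6]
H [4,3,1,6]
F [4,5,1,6]
H [4,5,1,6]
H [4,5,1,6]
H [4,5,1,6]
H [4,5,1,6]
H [4,5,1,6]
H [4,5,1,6]
F [4,5,2,6]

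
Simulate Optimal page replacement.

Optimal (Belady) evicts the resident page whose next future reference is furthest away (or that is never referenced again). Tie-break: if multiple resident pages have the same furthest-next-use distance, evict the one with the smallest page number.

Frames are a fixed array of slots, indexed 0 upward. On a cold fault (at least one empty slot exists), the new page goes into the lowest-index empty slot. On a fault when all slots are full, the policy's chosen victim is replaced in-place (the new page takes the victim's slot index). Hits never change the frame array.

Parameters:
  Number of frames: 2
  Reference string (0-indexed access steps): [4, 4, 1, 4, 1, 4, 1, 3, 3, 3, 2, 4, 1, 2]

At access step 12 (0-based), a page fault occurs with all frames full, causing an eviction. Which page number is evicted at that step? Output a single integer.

Step 0: ref 4 -> FAULT, frames=[4,-]
Step 1: ref 4 -> HIT, frames=[4,-]
Step 2: ref 1 -> FAULT, frames=[4,1]
Step 3: ref 4 -> HIT, frames=[4,1]
Step 4: ref 1 -> HIT, frames=[4,1]
Step 5: ref 4 -> HIT, frames=[4,1]
Step 6: ref 1 -> HIT, frames=[4,1]
Step 7: ref 3 -> FAULT, evict 1, frames=[4,3]
Step 8: ref 3 -> HIT, frames=[4,3]
Step 9: ref 3 -> HIT, frames=[4,3]
Step 10: ref 2 -> FAULT, evict 3, frames=[4,2]
Step 11: ref 4 -> HIT, frames=[4,2]
Step 12: ref 1 -> FAULT, evict 4, frames=[1,2]
At step 12: evicted page 4

Answer: 4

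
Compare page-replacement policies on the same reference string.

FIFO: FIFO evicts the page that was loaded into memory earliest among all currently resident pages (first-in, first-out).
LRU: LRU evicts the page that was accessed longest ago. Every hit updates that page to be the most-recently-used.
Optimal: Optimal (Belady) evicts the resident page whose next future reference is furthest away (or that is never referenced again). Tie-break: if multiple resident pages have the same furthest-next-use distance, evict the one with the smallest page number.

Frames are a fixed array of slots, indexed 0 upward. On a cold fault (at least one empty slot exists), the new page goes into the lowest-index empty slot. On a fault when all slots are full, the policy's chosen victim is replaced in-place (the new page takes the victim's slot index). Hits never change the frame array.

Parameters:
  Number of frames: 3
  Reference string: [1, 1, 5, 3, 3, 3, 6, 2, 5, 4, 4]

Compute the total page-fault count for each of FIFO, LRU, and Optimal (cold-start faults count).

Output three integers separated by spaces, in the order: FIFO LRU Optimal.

Answer: 7 7 6

Derivation:
--- FIFO ---
  step 0: ref 1 -> FAULT, frames=[1,-,-] (faults so far: 1)
  step 1: ref 1 -> HIT, frames=[1,-,-] (faults so far: 1)
  step 2: ref 5 -> FAULT, frames=[1,5,-] (faults so far: 2)
  step 3: ref 3 -> FAULT, frames=[1,5,3] (faults so far: 3)
  step 4: ref 3 -> HIT, frames=[1,5,3] (faults so far: 3)
  step 5: ref 3 -> HIT, frames=[1,5,3] (faults so far: 3)
  step 6: ref 6 -> FAULT, evict 1, frames=[6,5,3] (faults so far: 4)
  step 7: ref 2 -> FAULT, evict 5, frames=[6,2,3] (faults so far: 5)
  step 8: ref 5 -> FAULT, evict 3, frames=[6,2,5] (faults so far: 6)
  step 9: ref 4 -> FAULT, evict 6, frames=[4,2,5] (faults so far: 7)
  step 10: ref 4 -> HIT, frames=[4,2,5] (faults so far: 7)
  FIFO total faults: 7
--- LRU ---
  step 0: ref 1 -> FAULT, frames=[1,-,-] (faults so far: 1)
  step 1: ref 1 -> HIT, frames=[1,-,-] (faults so far: 1)
  step 2: ref 5 -> FAULT, frames=[1,5,-] (faults so far: 2)
  step 3: ref 3 -> FAULT, frames=[1,5,3] (faults so far: 3)
  step 4: ref 3 -> HIT, frames=[1,5,3] (faults so far: 3)
  step 5: ref 3 -> HIT, frames=[1,5,3] (faults so far: 3)
  step 6: ref 6 -> FAULT, evict 1, frames=[6,5,3] (faults so far: 4)
  step 7: ref 2 -> FAULT, evict 5, frames=[6,2,3] (faults so far: 5)
  step 8: ref 5 -> FAULT, evict 3, frames=[6,2,5] (faults so far: 6)
  step 9: ref 4 -> FAULT, evict 6, frames=[4,2,5] (faults so far: 7)
  step 10: ref 4 -> HIT, frames=[4,2,5] (faults so far: 7)
  LRU total faults: 7
--- Optimal ---
  step 0: ref 1 -> FAULT, frames=[1,-,-] (faults so far: 1)
  step 1: ref 1 -> HIT, frames=[1,-,-] (faults so far: 1)
  step 2: ref 5 -> FAULT, frames=[1,5,-] (faults so far: 2)
  step 3: ref 3 -> FAULT, frames=[1,5,3] (faults so far: 3)
  step 4: ref 3 -> HIT, frames=[1,5,3] (faults so far: 3)
  step 5: ref 3 -> HIT, frames=[1,5,3] (faults so far: 3)
  step 6: ref 6 -> FAULT, evict 1, frames=[6,5,3] (faults so far: 4)
  step 7: ref 2 -> FAULT, evict 3, frames=[6,5,2] (faults so far: 5)
  step 8: ref 5 -> HIT, frames=[6,5,2] (faults so far: 5)
  step 9: ref 4 -> FAULT, evict 2, frames=[6,5,4] (faults so far: 6)
  step 10: ref 4 -> HIT, frames=[6,5,4] (faults so far: 6)
  Optimal total faults: 6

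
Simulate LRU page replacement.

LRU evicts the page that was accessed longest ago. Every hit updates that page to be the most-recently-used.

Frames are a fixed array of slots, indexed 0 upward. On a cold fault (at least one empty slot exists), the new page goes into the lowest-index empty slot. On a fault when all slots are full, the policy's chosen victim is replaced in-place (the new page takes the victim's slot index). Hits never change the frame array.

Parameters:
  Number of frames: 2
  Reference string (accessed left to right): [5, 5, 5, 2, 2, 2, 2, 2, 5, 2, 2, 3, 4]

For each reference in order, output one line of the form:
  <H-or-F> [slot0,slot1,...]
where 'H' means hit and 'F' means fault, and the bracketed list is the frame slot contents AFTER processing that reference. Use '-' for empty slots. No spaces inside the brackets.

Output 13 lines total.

F [5,-]
H [5,-]
H [5,-]
F [5,2]
H [5,2]
H [5,2]
H [5,2]
H [5,2]
H [5,2]
H [5,2]
H [5,2]
F [3,2]
F [3,4]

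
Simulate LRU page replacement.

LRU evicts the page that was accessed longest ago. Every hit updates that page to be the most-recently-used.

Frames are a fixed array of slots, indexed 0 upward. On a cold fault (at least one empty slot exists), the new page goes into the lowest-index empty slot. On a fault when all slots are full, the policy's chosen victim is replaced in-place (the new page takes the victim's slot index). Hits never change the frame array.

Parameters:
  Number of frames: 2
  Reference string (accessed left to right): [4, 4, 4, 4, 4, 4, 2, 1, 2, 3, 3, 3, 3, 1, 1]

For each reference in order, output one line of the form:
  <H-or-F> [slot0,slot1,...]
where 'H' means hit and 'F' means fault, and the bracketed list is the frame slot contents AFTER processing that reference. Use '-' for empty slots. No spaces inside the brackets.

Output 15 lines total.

F [4,-]
H [4,-]
H [4,-]
H [4,-]
H [4,-]
H [4,-]
F [4,2]
F [1,2]
H [1,2]
F [3,2]
H [3,2]
H [3,2]
H [3,2]
F [3,1]
H [3,1]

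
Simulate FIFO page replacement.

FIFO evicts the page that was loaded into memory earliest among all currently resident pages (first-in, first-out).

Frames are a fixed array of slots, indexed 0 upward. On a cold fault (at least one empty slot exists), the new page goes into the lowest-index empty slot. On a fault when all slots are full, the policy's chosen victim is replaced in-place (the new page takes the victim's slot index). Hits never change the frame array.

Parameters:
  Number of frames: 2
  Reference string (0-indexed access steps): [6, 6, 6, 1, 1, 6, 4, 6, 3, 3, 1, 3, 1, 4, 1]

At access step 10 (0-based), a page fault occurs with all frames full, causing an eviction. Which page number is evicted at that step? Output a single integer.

Answer: 6

Derivation:
Step 0: ref 6 -> FAULT, frames=[6,-]
Step 1: ref 6 -> HIT, frames=[6,-]
Step 2: ref 6 -> HIT, frames=[6,-]
Step 3: ref 1 -> FAULT, frames=[6,1]
Step 4: ref 1 -> HIT, frames=[6,1]
Step 5: ref 6 -> HIT, frames=[6,1]
Step 6: ref 4 -> FAULT, evict 6, frames=[4,1]
Step 7: ref 6 -> FAULT, evict 1, frames=[4,6]
Step 8: ref 3 -> FAULT, evict 4, frames=[3,6]
Step 9: ref 3 -> HIT, frames=[3,6]
Step 10: ref 1 -> FAULT, evict 6, frames=[3,1]
At step 10: evicted page 6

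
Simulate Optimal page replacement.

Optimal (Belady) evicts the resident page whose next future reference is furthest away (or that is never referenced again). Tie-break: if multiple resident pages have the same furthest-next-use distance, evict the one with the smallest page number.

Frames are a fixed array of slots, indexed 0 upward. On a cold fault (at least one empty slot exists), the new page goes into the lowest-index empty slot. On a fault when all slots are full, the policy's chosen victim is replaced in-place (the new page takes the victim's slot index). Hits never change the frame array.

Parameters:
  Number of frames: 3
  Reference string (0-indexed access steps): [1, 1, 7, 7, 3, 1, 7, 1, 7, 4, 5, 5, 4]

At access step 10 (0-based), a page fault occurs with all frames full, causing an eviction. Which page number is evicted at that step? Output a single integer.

Answer: 3

Derivation:
Step 0: ref 1 -> FAULT, frames=[1,-,-]
Step 1: ref 1 -> HIT, frames=[1,-,-]
Step 2: ref 7 -> FAULT, frames=[1,7,-]
Step 3: ref 7 -> HIT, frames=[1,7,-]
Step 4: ref 3 -> FAULT, frames=[1,7,3]
Step 5: ref 1 -> HIT, frames=[1,7,3]
Step 6: ref 7 -> HIT, frames=[1,7,3]
Step 7: ref 1 -> HIT, frames=[1,7,3]
Step 8: ref 7 -> HIT, frames=[1,7,3]
Step 9: ref 4 -> FAULT, evict 1, frames=[4,7,3]
Step 10: ref 5 -> FAULT, evict 3, frames=[4,7,5]
At step 10: evicted page 3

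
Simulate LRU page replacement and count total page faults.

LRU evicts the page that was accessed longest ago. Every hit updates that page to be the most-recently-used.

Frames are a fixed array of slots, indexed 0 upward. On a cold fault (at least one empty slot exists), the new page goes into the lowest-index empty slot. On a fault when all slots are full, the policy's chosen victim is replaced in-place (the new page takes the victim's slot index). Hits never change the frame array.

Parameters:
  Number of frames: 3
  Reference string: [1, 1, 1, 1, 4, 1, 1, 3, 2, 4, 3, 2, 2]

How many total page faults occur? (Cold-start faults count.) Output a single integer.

Answer: 5

Derivation:
Step 0: ref 1 → FAULT, frames=[1,-,-]
Step 1: ref 1 → HIT, frames=[1,-,-]
Step 2: ref 1 → HIT, frames=[1,-,-]
Step 3: ref 1 → HIT, frames=[1,-,-]
Step 4: ref 4 → FAULT, frames=[1,4,-]
Step 5: ref 1 → HIT, frames=[1,4,-]
Step 6: ref 1 → HIT, frames=[1,4,-]
Step 7: ref 3 → FAULT, frames=[1,4,3]
Step 8: ref 2 → FAULT (evict 4), frames=[1,2,3]
Step 9: ref 4 → FAULT (evict 1), frames=[4,2,3]
Step 10: ref 3 → HIT, frames=[4,2,3]
Step 11: ref 2 → HIT, frames=[4,2,3]
Step 12: ref 2 → HIT, frames=[4,2,3]
Total faults: 5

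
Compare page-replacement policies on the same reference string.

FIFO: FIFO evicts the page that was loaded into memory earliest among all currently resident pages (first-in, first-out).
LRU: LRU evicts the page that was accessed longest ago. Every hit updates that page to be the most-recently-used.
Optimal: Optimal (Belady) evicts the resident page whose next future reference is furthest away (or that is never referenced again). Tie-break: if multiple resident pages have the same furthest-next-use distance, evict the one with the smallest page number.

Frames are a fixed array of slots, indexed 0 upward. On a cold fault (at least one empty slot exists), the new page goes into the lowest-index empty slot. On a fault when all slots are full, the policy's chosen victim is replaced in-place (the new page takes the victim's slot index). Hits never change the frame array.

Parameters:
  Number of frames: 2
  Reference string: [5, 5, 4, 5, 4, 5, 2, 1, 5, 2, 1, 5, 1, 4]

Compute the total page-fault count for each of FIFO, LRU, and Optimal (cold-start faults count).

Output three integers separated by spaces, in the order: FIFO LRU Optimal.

Answer: 9 9 7

Derivation:
--- FIFO ---
  step 0: ref 5 -> FAULT, frames=[5,-] (faults so far: 1)
  step 1: ref 5 -> HIT, frames=[5,-] (faults so far: 1)
  step 2: ref 4 -> FAULT, frames=[5,4] (faults so far: 2)
  step 3: ref 5 -> HIT, frames=[5,4] (faults so far: 2)
  step 4: ref 4 -> HIT, frames=[5,4] (faults so far: 2)
  step 5: ref 5 -> HIT, frames=[5,4] (faults so far: 2)
  step 6: ref 2 -> FAULT, evict 5, frames=[2,4] (faults so far: 3)
  step 7: ref 1 -> FAULT, evict 4, frames=[2,1] (faults so far: 4)
  step 8: ref 5 -> FAULT, evict 2, frames=[5,1] (faults so far: 5)
  step 9: ref 2 -> FAULT, evict 1, frames=[5,2] (faults so far: 6)
  step 10: ref 1 -> FAULT, evict 5, frames=[1,2] (faults so far: 7)
  step 11: ref 5 -> FAULT, evict 2, frames=[1,5] (faults so far: 8)
  step 12: ref 1 -> HIT, frames=[1,5] (faults so far: 8)
  step 13: ref 4 -> FAULT, evict 1, frames=[4,5] (faults so far: 9)
  FIFO total faults: 9
--- LRU ---
  step 0: ref 5 -> FAULT, frames=[5,-] (faults so far: 1)
  step 1: ref 5 -> HIT, frames=[5,-] (faults so far: 1)
  step 2: ref 4 -> FAULT, frames=[5,4] (faults so far: 2)
  step 3: ref 5 -> HIT, frames=[5,4] (faults so far: 2)
  step 4: ref 4 -> HIT, frames=[5,4] (faults so far: 2)
  step 5: ref 5 -> HIT, frames=[5,4] (faults so far: 2)
  step 6: ref 2 -> FAULT, evict 4, frames=[5,2] (faults so far: 3)
  step 7: ref 1 -> FAULT, evict 5, frames=[1,2] (faults so far: 4)
  step 8: ref 5 -> FAULT, evict 2, frames=[1,5] (faults so far: 5)
  step 9: ref 2 -> FAULT, evict 1, frames=[2,5] (faults so far: 6)
  step 10: ref 1 -> FAULT, evict 5, frames=[2,1] (faults so far: 7)
  step 11: ref 5 -> FAULT, evict 2, frames=[5,1] (faults so far: 8)
  step 12: ref 1 -> HIT, frames=[5,1] (faults so far: 8)
  step 13: ref 4 -> FAULT, evict 5, frames=[4,1] (faults so far: 9)
  LRU total faults: 9
--- Optimal ---
  step 0: ref 5 -> FAULT, frames=[5,-] (faults so far: 1)
  step 1: ref 5 -> HIT, frames=[5,-] (faults so far: 1)
  step 2: ref 4 -> FAULT, frames=[5,4] (faults so far: 2)
  step 3: ref 5 -> HIT, frames=[5,4] (faults so far: 2)
  step 4: ref 4 -> HIT, frames=[5,4] (faults so far: 2)
  step 5: ref 5 -> HIT, frames=[5,4] (faults so far: 2)
  step 6: ref 2 -> FAULT, evict 4, frames=[5,2] (faults so far: 3)
  step 7: ref 1 -> FAULT, evict 2, frames=[5,1] (faults so far: 4)
  step 8: ref 5 -> HIT, frames=[5,1] (faults so far: 4)
  step 9: ref 2 -> FAULT, evict 5, frames=[2,1] (faults so far: 5)
  step 10: ref 1 -> HIT, frames=[2,1] (faults so far: 5)
  step 11: ref 5 -> FAULT, evict 2, frames=[5,1] (faults so far: 6)
  step 12: ref 1 -> HIT, frames=[5,1] (faults so far: 6)
  step 13: ref 4 -> FAULT, evict 1, frames=[5,4] (faults so far: 7)
  Optimal total faults: 7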